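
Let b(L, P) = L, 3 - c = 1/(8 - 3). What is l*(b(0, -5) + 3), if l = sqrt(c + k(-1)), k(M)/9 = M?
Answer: 3*I*sqrt(155)/5 ≈ 7.4699*I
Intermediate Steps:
k(M) = 9*M
c = 14/5 (c = 3 - 1/(8 - 3) = 3 - 1/5 = 14/5 ≈ 2.8000)
l = I*sqrt(155)/5 (l = sqrt(14/5 + 9*(-1)) = sqrt(14/5 - 9) = sqrt(-31/5) = I*sqrt(155)/5 ≈ 2.49*I)
l*(b(0, -5) + 3) = (I*sqrt(155)/5)*(0 + 3) = (I*sqrt(155)/5)*3 = 3*I*sqrt(155)/5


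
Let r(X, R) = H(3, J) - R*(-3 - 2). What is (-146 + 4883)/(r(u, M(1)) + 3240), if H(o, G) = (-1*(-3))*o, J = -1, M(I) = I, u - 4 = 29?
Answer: 4737/3254 ≈ 1.4557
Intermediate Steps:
u = 33 (u = 4 + 29 = 33)
H(o, G) = 3*o
r(X, R) = 9 + 5*R (r(X, R) = 3*3 - R*(-3 - 2) = 9 - R*(-5) = 9 - (-5)*R = 9 + 5*R)
(-146 + 4883)/(r(u, M(1)) + 3240) = (-146 + 4883)/((9 + 5*1) + 3240) = 4737/((9 + 5) + 3240) = 4737/(14 + 3240) = 4737/3254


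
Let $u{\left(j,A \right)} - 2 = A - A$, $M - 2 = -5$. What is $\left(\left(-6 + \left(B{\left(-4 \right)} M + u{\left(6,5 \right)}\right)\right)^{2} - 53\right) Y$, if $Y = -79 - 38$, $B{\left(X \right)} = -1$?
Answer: $6084$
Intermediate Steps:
$M = -3$ ($M = 2 - 5 = -3$)
$u{\left(j,A \right)} = 2$ ($u{\left(j,A \right)} = 2 + \left(A - A\right) = 2 + 0 = 2$)
$Y = -117$
$\left(\left(-6 + \left(B{\left(-4 \right)} M + u{\left(6,5 \right)}\right)\right)^{2} - 53\right) Y = \left(\left(-6 + \left(\left(-1\right) \left(-3\right) + 2\right)\right)^{2} - 53\right) \left(-117\right) = \left(\left(-6 + \left(3 + 2\right)\right)^{2} - 53\right) \left(-117\right) = \left(\left(-6 + 5\right)^{2} - 53\right) \left(-117\right) = \left(\left(-1\right)^{2} - 53\right) \left(-117\right) = \left(1 - 53\right) \left(-117\right) = \left(-52\right) \left(-117\right) = 6084$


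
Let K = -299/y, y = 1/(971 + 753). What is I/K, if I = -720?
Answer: 180/128869 ≈ 0.0013968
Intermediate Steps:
y = 1/1724 ≈ 0.00058005
K = -515476 (K = -299/1/1724 = -299*1724 = -515476)
I/K = -720/(-515476) = -720*(-1/515476) = 180/128869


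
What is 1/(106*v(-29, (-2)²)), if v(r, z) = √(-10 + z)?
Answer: -I*√6/636 ≈ -0.0038514*I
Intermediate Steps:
1/(106*v(-29, (-2)²)) = 1/(106*√(-10 + (-2)²)) = 1/(106*√(-10 + 4)) = 1/(106*√(-6)) = 1/(106*(I*√6)) = 1/(106*I*√6) = -I*√6/636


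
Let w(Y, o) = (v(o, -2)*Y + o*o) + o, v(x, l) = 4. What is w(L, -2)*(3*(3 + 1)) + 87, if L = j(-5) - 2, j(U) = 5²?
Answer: 1215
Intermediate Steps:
j(U) = 25
L = 23 (L = 25 - 2 = 23)
w(Y, o) = o + o² + 4*Y (w(Y, o) = (4*Y + o*o) + o = (4*Y + o²) + o = (o² + 4*Y) + o = o + o² + 4*Y)
w(L, -2)*(3*(3 + 1)) + 87 = (-2 + (-2)² + 4*23)*(3*(3 + 1)) + 87 = (-2 + 4 + 92)*(3*4) + 87 = 94*12 + 87 = 1128 + 87 = 1215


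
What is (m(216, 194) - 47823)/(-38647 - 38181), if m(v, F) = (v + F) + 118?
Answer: 47295/76828 ≈ 0.61560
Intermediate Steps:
m(v, F) = 118 + F + v (m(v, F) = (F + v) + 118 = 118 + F + v)
(m(216, 194) - 47823)/(-38647 - 38181) = ((118 + 194 + 216) - 47823)/(-38647 - 38181) = (528 - 47823)/(-76828) = -47295*(-1/76828) = 47295/76828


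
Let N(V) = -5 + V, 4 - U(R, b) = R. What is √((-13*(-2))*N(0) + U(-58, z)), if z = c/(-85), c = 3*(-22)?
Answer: 2*I*√17 ≈ 8.2462*I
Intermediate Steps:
c = -66
z = 66/85 (z = -66/(-85) = -66*(-1/85) = 66/85 ≈ 0.77647)
U(R, b) = 4 - R
√((-13*(-2))*N(0) + U(-58, z)) = √((-13*(-2))*(-5 + 0) + (4 - 1*(-58))) = √(26*(-5) + (4 + 58)) = √(-130 + 62) = √(-68) = 2*I*√17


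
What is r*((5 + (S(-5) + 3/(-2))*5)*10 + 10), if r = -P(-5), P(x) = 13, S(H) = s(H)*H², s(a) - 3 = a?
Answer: 32695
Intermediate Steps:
s(a) = 3 + a
S(H) = H²*(3 + H) (S(H) = (3 + H)*H² = H²*(3 + H))
r = -13 (r = -1*13 = -13)
r*((5 + (S(-5) + 3/(-2))*5)*10 + 10) = -13*((5 + ((-5)²*(3 - 5) + 3/(-2))*5)*10 + 10) = -13*((5 + (25*(-2) + 3*(-½))*5)*10 + 10) = -13*((5 + (-50 - 3/2)*5)*10 + 10) = -13*((5 - 103/2*5)*10 + 10) = -13*((5 - 515/2)*10 + 10) = -13*(-505/2*10 + 10) = -13*(-2525 + 10) = -13*(-2515) = 32695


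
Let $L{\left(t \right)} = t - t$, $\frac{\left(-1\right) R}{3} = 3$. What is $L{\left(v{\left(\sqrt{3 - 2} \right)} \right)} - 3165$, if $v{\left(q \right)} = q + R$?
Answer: $-3165$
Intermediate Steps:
$R = -9$ ($R = \left(-3\right) 3 = -9$)
$v{\left(q \right)} = -9 + q$ ($v{\left(q \right)} = q - 9 = -9 + q$)
$L{\left(t \right)} = 0$
$L{\left(v{\left(\sqrt{3 - 2} \right)} \right)} - 3165 = 0 - 3165 = -3165$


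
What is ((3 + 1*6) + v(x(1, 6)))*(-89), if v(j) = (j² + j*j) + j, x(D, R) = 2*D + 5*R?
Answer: -185921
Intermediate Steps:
v(j) = j + 2*j² (v(j) = (j² + j²) + j = 2*j² + j = j + 2*j²)
((3 + 1*6) + v(x(1, 6)))*(-89) = ((3 + 1*6) + (2*1 + 5*6)*(1 + 2*(2*1 + 5*6)))*(-89) = ((3 + 6) + (2 + 30)*(1 + 2*(2 + 30)))*(-89) = (9 + 32*(1 + 2*32))*(-89) = (9 + 32*(1 + 64))*(-89) = (9 + 32*65)*(-89) = (9 + 2080)*(-89) = 2089*(-89) = -185921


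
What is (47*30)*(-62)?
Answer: -87420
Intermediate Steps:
(47*30)*(-62) = 1410*(-62) = -87420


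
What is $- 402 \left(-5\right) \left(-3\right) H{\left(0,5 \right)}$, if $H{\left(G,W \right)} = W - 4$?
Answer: $-6030$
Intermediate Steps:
$H{\left(G,W \right)} = -4 + W$
$- 402 \left(-5\right) \left(-3\right) H{\left(0,5 \right)} = - 402 \left(-5\right) \left(-3\right) \left(-4 + 5\right) = - 402 \cdot 15 \cdot 1 = \left(-402\right) 15 = -6030$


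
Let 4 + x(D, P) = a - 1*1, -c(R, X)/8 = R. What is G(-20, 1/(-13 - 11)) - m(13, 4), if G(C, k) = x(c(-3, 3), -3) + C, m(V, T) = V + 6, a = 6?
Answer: -38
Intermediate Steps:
c(R, X) = -8*R
m(V, T) = 6 + V
x(D, P) = 1 (x(D, P) = -4 + (6 - 1*1) = -4 + (6 - 1) = -4 + 5 = 1)
G(C, k) = 1 + C
G(-20, 1/(-13 - 11)) - m(13, 4) = (1 - 20) - (6 + 13) = -19 - 1*19 = -19 - 19 = -38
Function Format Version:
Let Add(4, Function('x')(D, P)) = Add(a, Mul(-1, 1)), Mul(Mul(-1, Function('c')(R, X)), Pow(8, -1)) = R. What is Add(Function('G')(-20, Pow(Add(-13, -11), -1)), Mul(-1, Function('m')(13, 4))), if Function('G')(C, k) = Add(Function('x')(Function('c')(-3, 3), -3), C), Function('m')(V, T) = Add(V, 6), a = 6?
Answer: -38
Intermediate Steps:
Function('c')(R, X) = Mul(-8, R)
Function('m')(V, T) = Add(6, V)
Function('x')(D, P) = 1 (Function('x')(D, P) = Add(-4, Add(6, Mul(-1, 1))) = Add(-4, Add(6, -1)) = Add(-4, 5) = 1)
Function('G')(C, k) = Add(1, C)
Add(Function('G')(-20, Pow(Add(-13, -11), -1)), Mul(-1, Function('m')(13, 4))) = Add(Add(1, -20), Mul(-1, Add(6, 13))) = Add(-19, Mul(-1, 19)) = Add(-19, -19) = -38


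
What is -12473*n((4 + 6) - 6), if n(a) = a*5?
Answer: -249460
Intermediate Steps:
n(a) = 5*a
-12473*n((4 + 6) - 6) = -62365*((4 + 6) - 6) = -62365*(10 - 6) = -62365*4 = -12473*20 = -249460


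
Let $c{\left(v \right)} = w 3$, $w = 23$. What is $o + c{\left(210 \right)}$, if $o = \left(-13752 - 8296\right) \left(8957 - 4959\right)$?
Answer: $-88147835$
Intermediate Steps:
$c{\left(v \right)} = 69$ ($c{\left(v \right)} = 23 \cdot 3 = 69$)
$o = -88147904$ ($o = \left(-22048\right) 3998 = -88147904$)
$o + c{\left(210 \right)} = -88147904 + 69 = -88147835$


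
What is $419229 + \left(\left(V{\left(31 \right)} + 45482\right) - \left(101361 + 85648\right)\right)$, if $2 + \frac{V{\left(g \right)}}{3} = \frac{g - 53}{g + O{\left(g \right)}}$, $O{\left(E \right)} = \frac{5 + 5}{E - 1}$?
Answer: $\frac{13051613}{47} \approx 2.7769 \cdot 10^{5}$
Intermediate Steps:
$O{\left(E \right)} = \frac{10}{-1 + E}$
$V{\left(g \right)} = -6 + \frac{3 \left(-53 + g\right)}{g + \frac{10}{-1 + g}}$ ($V{\left(g \right)} = -6 + 3 \frac{g - 53}{g + \frac{10}{-1 + g}} = -6 + 3 \frac{-53 + g}{g + \frac{10}{-1 + g}} = -6 + \frac{3 \left(-53 + g\right)}{g + \frac{10}{-1 + g}}$)
$419229 + \left(\left(V{\left(31 \right)} + 45482\right) - \left(101361 + 85648\right)\right) = 419229 + \left(\left(\frac{3 \left(33 - 31^{2} - 1612\right)}{10 + 31^{2} - 31} + 45482\right) - \left(101361 + 85648\right)\right) = 419229 - \left(141527 - \frac{3 \left(33 - 961 - 1612\right)}{10 + 961 - 31}\right) = 419229 - \left(141527 - \frac{3 \left(33 - 961 - 1612\right)}{940}\right) = 419229 - \left(141527 + \frac{381}{47}\right) = 419229 + \left(\left(- \frac{381}{47} + 45482\right) - 187009\right) = 419229 + \left(\frac{2137273}{47} - 187009\right) = 419229 - \frac{6652150}{47} = \frac{13051613}{47}$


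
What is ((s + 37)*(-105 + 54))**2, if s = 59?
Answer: 23970816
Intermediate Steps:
((s + 37)*(-105 + 54))**2 = ((59 + 37)*(-105 + 54))**2 = (96*(-51))**2 = (-4896)**2 = 23970816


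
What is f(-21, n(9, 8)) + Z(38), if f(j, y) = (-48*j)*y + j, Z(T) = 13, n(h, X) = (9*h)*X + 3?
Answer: 656200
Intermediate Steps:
n(h, X) = 3 + 9*X*h (n(h, X) = 9*X*h + 3 = 3 + 9*X*h)
f(j, y) = j - 48*j*y (f(j, y) = -48*j*y + j = j - 48*j*y)
f(-21, n(9, 8)) + Z(38) = -21*(1 - 48*(3 + 9*8*9)) + 13 = -21*(1 - 48*(3 + 648)) + 13 = -21*(1 - 48*651) + 13 = -21*(1 - 31248) + 13 = -21*(-31247) + 13 = 656187 + 13 = 656200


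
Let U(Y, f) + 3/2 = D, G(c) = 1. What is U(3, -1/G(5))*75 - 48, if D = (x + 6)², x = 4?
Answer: 14679/2 ≈ 7339.5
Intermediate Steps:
D = 100 (D = (4 + 6)² = 10² = 100)
U(Y, f) = 197/2 (U(Y, f) = -3/2 + 100 = 197/2)
U(3, -1/G(5))*75 - 48 = (197/2)*75 - 48 = 14775/2 - 48 = 14679/2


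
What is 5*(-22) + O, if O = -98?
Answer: -208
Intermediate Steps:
5*(-22) + O = 5*(-22) - 98 = -110 - 98 = -208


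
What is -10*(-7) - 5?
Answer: 65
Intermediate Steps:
-10*(-7) - 5 = 70 - 5 = 65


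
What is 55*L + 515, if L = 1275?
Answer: 70640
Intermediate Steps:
55*L + 515 = 55*1275 + 515 = 70125 + 515 = 70640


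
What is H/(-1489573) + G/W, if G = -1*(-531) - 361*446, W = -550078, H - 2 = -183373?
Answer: 339907580113/819381336694 ≈ 0.41483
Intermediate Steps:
H = -183371 (H = 2 - 183373 = -183371)
G = -160475 (G = 531 - 161006 = -160475)
H/(-1489573) + G/W = -183371/(-1489573) - 160475/(-550078) = -183371*(-1/1489573) - 160475*(-1/550078) = 183371/1489573 + 160475/550078 = 339907580113/819381336694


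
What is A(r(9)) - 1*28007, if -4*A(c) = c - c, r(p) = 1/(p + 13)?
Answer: -28007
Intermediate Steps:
r(p) = 1/(13 + p)
A(c) = 0 (A(c) = -(c - c)/4 = -¼*0 = 0)
A(r(9)) - 1*28007 = 0 - 1*28007 = 0 - 28007 = -28007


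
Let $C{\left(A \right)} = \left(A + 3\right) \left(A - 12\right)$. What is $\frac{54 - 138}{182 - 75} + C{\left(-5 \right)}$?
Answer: $\frac{3554}{107} \approx 33.215$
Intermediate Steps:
$C{\left(A \right)} = \left(-12 + A\right) \left(3 + A\right)$ ($C{\left(A \right)} = \left(3 + A\right) \left(-12 + A\right) = \left(-12 + A\right) \left(3 + A\right)$)
$\frac{54 - 138}{182 - 75} + C{\left(-5 \right)} = \frac{54 - 138}{182 - 75} - \left(-9 - 25\right) = - \frac{84}{107} + \left(-36 + 25 + 45\right) = \left(-84\right) \frac{1}{107} + 34 = - \frac{84}{107} + 34 = \frac{3554}{107}$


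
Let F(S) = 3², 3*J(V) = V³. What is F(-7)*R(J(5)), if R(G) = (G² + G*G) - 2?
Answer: 31232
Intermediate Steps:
J(V) = V³/3
R(G) = -2 + 2*G² (R(G) = (G² + G²) - 2 = 2*G² - 2 = -2 + 2*G²)
F(S) = 9
F(-7)*R(J(5)) = 9*(-2 + 2*((⅓)*5³)²) = 9*(-2 + 2*((⅓)*125)²) = 9*(-2 + 2*(125/3)²) = 9*(-2 + 2*(15625/9)) = 9*(-2 + 31250/9) = 9*(31232/9) = 31232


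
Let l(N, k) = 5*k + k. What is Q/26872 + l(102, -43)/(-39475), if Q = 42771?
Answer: 1695318201/1060772200 ≈ 1.5982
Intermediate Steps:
l(N, k) = 6*k
Q/26872 + l(102, -43)/(-39475) = 42771/26872 + (6*(-43))/(-39475) = 42771*(1/26872) - 258*(-1/39475) = 42771/26872 + 258/39475 = 1695318201/1060772200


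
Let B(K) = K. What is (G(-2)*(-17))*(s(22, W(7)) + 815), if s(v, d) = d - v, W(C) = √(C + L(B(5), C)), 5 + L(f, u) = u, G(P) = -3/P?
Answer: -20298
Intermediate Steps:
L(f, u) = -5 + u
W(C) = √(-5 + 2*C) (W(C) = √(C + (-5 + C)) = √(-5 + 2*C))
(G(-2)*(-17))*(s(22, W(7)) + 815) = (-3/(-2)*(-17))*((√(-5 + 2*7) - 1*22) + 815) = (-3*(-½)*(-17))*((√(-5 + 14) - 22) + 815) = ((3/2)*(-17))*((√9 - 22) + 815) = -51*((3 - 22) + 815)/2 = -51*(-19 + 815)/2 = -51/2*796 = -20298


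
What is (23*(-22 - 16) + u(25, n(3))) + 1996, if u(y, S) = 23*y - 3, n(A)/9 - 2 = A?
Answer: 1694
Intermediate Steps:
n(A) = 18 + 9*A
u(y, S) = -3 + 23*y
(23*(-22 - 16) + u(25, n(3))) + 1996 = (23*(-22 - 16) + (-3 + 23*25)) + 1996 = (23*(-38) + (-3 + 575)) + 1996 = (-874 + 572) + 1996 = -302 + 1996 = 1694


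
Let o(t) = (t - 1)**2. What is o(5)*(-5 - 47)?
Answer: -832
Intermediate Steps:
o(t) = (-1 + t)**2
o(5)*(-5 - 47) = (-1 + 5)**2*(-5 - 47) = 4**2*(-52) = 16*(-52) = -832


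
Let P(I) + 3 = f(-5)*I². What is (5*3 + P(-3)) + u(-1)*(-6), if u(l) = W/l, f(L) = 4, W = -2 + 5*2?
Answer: 96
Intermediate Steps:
W = 8 (W = -2 + 10 = 8)
P(I) = -3 + 4*I²
u(l) = 8/l
(5*3 + P(-3)) + u(-1)*(-6) = (5*3 + (-3 + 4*(-3)²)) + (8/(-1))*(-6) = (15 + (-3 + 4*9)) + (8*(-1))*(-6) = (15 + (-3 + 36)) - 8*(-6) = (15 + 33) + 48 = 48 + 48 = 96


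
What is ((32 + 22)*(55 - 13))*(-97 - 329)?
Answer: -966168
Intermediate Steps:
((32 + 22)*(55 - 13))*(-97 - 329) = (54*42)*(-426) = 2268*(-426) = -966168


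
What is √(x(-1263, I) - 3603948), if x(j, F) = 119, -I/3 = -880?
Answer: I*√3603829 ≈ 1898.4*I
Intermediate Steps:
I = 2640 (I = -3*(-880) = 2640)
√(x(-1263, I) - 3603948) = √(119 - 3603948) = √(-3603829) = I*√3603829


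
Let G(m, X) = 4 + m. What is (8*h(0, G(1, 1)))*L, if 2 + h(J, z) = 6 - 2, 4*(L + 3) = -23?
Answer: -140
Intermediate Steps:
L = -35/4 (L = -3 + (¼)*(-23) = -3 - 23/4 = -35/4 ≈ -8.7500)
h(J, z) = 2 (h(J, z) = -2 + (6 - 2) = -2 + 4 = 2)
(8*h(0, G(1, 1)))*L = (8*2)*(-35/4) = 16*(-35/4) = -140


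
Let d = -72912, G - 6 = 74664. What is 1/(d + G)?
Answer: 1/1758 ≈ 0.00056883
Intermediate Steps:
G = 74670 (G = 6 + 74664 = 74670)
1/(d + G) = 1/(-72912 + 74670) = 1/1758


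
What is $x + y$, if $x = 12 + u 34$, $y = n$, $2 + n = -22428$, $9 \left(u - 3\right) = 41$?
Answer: $- \frac{199450}{9} \approx -22161.0$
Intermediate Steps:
$u = \frac{68}{9}$ ($u = 3 + \frac{1}{9} \cdot 41 = 3 + \frac{41}{9} = \frac{68}{9} \approx 7.5556$)
$n = -22430$ ($n = -2 - 22428 = -22430$)
$y = -22430$
$x = \frac{2420}{9}$ ($x = 12 + \frac{68}{9} \cdot 34 = 12 + \frac{2312}{9} = \frac{2420}{9} \approx 268.89$)
$x + y = \frac{2420}{9} - 22430 = - \frac{199450}{9}$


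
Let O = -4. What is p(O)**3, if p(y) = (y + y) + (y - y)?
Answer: -512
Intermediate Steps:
p(y) = 2*y (p(y) = 2*y + 0 = 2*y)
p(O)**3 = (2*(-4))**3 = (-8)**3 = -512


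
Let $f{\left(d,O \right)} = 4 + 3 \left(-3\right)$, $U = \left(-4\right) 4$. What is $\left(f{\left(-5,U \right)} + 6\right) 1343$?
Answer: $1343$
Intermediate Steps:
$U = -16$
$f{\left(d,O \right)} = -5$ ($f{\left(d,O \right)} = 4 - 9 = -5$)
$\left(f{\left(-5,U \right)} + 6\right) 1343 = \left(-5 + 6\right) 1343 = 1 \cdot 1343 = 1343$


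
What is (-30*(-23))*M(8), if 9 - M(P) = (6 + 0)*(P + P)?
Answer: -60030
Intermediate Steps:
M(P) = 9 - 12*P (M(P) = 9 - (6 + 0)*(P + P) = 9 - 6*2*P = 9 - 12*P)
(-30*(-23))*M(8) = (-30*(-23))*(9 - 12*8) = 690*(9 - 96) = 690*(-87) = -60030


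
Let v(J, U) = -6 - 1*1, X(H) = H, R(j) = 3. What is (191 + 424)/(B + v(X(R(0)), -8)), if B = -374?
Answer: -205/127 ≈ -1.6142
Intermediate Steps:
v(J, U) = -7 (v(J, U) = -6 - 1 = -7)
(191 + 424)/(B + v(X(R(0)), -8)) = (191 + 424)/(-374 - 7) = 615/(-381) = 615*(-1/381) = -205/127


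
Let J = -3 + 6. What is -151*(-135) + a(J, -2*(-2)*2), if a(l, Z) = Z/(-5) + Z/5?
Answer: 20385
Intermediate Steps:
J = 3
a(l, Z) = 0 (a(l, Z) = Z*(-1/5) + Z*(1/5) = -Z/5 + Z/5 = 0)
-151*(-135) + a(J, -2*(-2)*2) = -151*(-135) + 0 = 20385 + 0 = 20385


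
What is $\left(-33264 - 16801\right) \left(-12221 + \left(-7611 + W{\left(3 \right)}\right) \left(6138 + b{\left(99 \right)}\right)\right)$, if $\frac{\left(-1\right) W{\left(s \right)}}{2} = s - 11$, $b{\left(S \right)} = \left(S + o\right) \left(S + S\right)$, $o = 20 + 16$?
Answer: $12498460954265$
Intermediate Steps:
$o = 36$
$b{\left(S \right)} = 2 S \left(36 + S\right)$ ($b{\left(S \right)} = \left(S + 36\right) \left(S + S\right) = \left(36 + S\right) 2 S = 2 S \left(36 + S\right)$)
$W{\left(s \right)} = 22 - 2 s$ ($W{\left(s \right)} = - 2 \left(s - 11\right) = - 2 \left(-11 + s\right) = 22 - 2 s$)
$\left(-33264 - 16801\right) \left(-12221 + \left(-7611 + W{\left(3 \right)}\right) \left(6138 + b{\left(99 \right)}\right)\right) = \left(-33264 - 16801\right) \left(-12221 + \left(-7611 + \left(22 - 6\right)\right) \left(6138 + 2 \cdot 99 \left(36 + 99\right)\right)\right) = - 50065 \left(-12221 + \left(-7611 + \left(22 - 6\right)\right) \left(6138 + 2 \cdot 99 \cdot 135\right)\right) = - 50065 \left(-12221 + \left(-7611 + 16\right) \left(6138 + 26730\right)\right) = - 50065 \left(-12221 - 249632460\right) = \left(-50065\right) \left(-249644681\right) = 12498460954265$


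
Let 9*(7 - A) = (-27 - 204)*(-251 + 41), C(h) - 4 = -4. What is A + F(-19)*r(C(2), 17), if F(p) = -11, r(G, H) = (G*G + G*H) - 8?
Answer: -5295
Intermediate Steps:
C(h) = 0 (C(h) = 4 - 4 = 0)
r(G, H) = -8 + G² + G*H (r(G, H) = (G² + G*H) - 8 = -8 + G² + G*H)
A = -5383 (A = 7 - (-27 - 204)*(-251 + 41)/9 = 7 - (-77)*(-210)/3 = 7 - ⅑*48510 = 7 - 5390 = -5383)
A + F(-19)*r(C(2), 17) = -5383 - 11*(-8 + 0² + 0*17) = -5383 - 11*(-8 + 0 + 0) = -5383 - 11*(-8) = -5383 + 88 = -5295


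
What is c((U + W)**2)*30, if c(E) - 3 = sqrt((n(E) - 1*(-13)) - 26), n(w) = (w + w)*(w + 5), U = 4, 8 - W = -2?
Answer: 90 + 30*sqrt(78779) ≈ 8510.3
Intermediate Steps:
W = 10 (W = 8 - 1*(-2) = 8 + 2 = 10)
n(w) = 2*w*(5 + w) (n(w) = (2*w)*(5 + w) = 2*w*(5 + w))
c(E) = 3 + sqrt(-13 + 2*E*(5 + E)) (c(E) = 3 + sqrt((2*E*(5 + E) - 1*(-13)) - 26) = 3 + sqrt((2*E*(5 + E) + 13) - 26) = 3 + sqrt((13 + 2*E*(5 + E)) - 26) = 3 + sqrt(-13 + 2*E*(5 + E)))
c((U + W)**2)*30 = (3 + sqrt(-13 + 2*(4 + 10)**2*(5 + (4 + 10)**2)))*30 = (3 + sqrt(-13 + 2*14**2*(5 + 14**2)))*30 = (3 + sqrt(-13 + 2*196*(5 + 196)))*30 = (3 + sqrt(-13 + 2*196*201))*30 = (3 + sqrt(-13 + 78792))*30 = (3 + sqrt(78779))*30 = 90 + 30*sqrt(78779)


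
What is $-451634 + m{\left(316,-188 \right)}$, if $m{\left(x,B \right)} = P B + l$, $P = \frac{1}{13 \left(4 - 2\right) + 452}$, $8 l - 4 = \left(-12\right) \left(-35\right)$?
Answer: $- \frac{107927953}{239} \approx -4.5158 \cdot 10^{5}$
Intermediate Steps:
$l = 53$ ($l = \frac{1}{2} + \frac{\left(-12\right) \left(-35\right)}{8} = \frac{1}{2} + \frac{1}{8} \cdot 420 = \frac{1}{2} + \frac{105}{2} = 53$)
$P = \frac{1}{478}$ ($P = \frac{1}{13 \cdot 2 + 452} = \frac{1}{26 + 452} = \frac{1}{478} \approx 0.002092$)
$m{\left(x,B \right)} = 53 + \frac{B}{478}$ ($m{\left(x,B \right)} = \frac{B}{478} + 53 = 53 + \frac{B}{478}$)
$-451634 + m{\left(316,-188 \right)} = -451634 + \left(53 + \frac{1}{478} \left(-188\right)\right) = -451634 + \left(53 - \frac{94}{239}\right) = -451634 + \frac{12573}{239} = - \frac{107927953}{239}$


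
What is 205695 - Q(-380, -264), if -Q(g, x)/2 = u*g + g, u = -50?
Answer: 242935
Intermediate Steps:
Q(g, x) = 98*g (Q(g, x) = -2*(-50*g + g) = -(-98)*g = 98*g)
205695 - Q(-380, -264) = 205695 - 98*(-380) = 205695 - 1*(-37240) = 205695 + 37240 = 242935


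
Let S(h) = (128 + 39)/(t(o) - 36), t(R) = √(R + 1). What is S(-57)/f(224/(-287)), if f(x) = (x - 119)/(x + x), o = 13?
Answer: -64128/1049317 - 5344*√14/3147951 ≈ -0.067466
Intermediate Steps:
f(x) = (-119 + x)/(2*x) (f(x) = (-119 + x)/((2*x)) = (-119 + x)*(1/(2*x)) = (-119 + x)/(2*x))
t(R) = √(1 + R)
S(h) = 167/(-36 + √14) (S(h) = (128 + 39)/(√(1 + 13) - 36) = 167/(√14 - 36) = 167/(-36 + √14))
S(-57)/f(224/(-287)) = (-3006/641 - 167*√14/1282)/(((-119 + 224/(-287))/(2*((224/(-287)))))) = (-3006/641 - 167*√14/1282)/(((-119 + 224*(-1/287))/(2*((224*(-1/287)))))) = (-3006/641 - 167*√14/1282)/(((-119 - 32/41)/(2*(-32/41)))) = (-3006/641 - 167*√14/1282)/(((½)*(-41/32)*(-4911/41))) = (-3006/641 - 167*√14/1282)/(4911/64) = (-3006/641 - 167*√14/1282)*(64/4911) = -64128/1049317 - 5344*√14/3147951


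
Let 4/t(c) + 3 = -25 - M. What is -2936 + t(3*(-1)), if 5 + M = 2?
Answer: -73404/25 ≈ -2936.2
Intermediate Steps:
M = -3 (M = -5 + 2 = -3)
t(c) = -4/25 (t(c) = 4/(-3 + (-25 - 1*(-3))) = 4/(-3 + (-25 + 3)) = 4/(-3 - 22) = 4/(-25) = 4*(-1/25) = -4/25)
-2936 + t(3*(-1)) = -2936 - 4/25 = -73404/25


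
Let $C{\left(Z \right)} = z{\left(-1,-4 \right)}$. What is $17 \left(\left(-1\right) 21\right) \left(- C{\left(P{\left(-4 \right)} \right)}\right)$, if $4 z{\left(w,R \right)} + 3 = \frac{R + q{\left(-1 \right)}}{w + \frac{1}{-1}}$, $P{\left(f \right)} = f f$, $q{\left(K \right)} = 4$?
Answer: $- \frac{1071}{4} \approx -267.75$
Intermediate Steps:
$P{\left(f \right)} = f^{2}$
$z{\left(w,R \right)} = - \frac{3}{4} + \frac{4 + R}{4 \left(-1 + w\right)}$ ($z{\left(w,R \right)} = - \frac{3}{4} + \frac{\left(R + 4\right) \frac{1}{w + \frac{1}{-1}}}{4} = - \frac{3}{4} + \frac{\left(4 + R\right) \frac{1}{w - 1}}{4} = - \frac{3}{4} + \frac{\left(4 + R\right) \frac{1}{-1 + w}}{4} = - \frac{3}{4} + \frac{\frac{1}{-1 + w} \left(4 + R\right)}{4} = - \frac{3}{4} + \frac{4 + R}{4 \left(-1 + w\right)}$)
$C{\left(Z \right)} = - \frac{3}{4}$ ($C{\left(Z \right)} = \frac{7 - 4 - -3}{4 \left(-1 - 1\right)} = \frac{7 - 4 + 3}{4 \left(-2\right)} = \frac{1}{4} \left(- \frac{1}{2}\right) 6 = - \frac{3}{4}$)
$17 \left(\left(-1\right) 21\right) \left(- C{\left(P{\left(-4 \right)} \right)}\right) = 17 \left(\left(-1\right) 21\right) \left(\left(-1\right) \left(- \frac{3}{4}\right)\right) = 17 \left(-21\right) \frac{3}{4} = \left(-357\right) \frac{3}{4} = - \frac{1071}{4}$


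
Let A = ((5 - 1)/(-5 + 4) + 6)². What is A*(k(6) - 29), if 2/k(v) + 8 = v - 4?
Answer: -352/3 ≈ -117.33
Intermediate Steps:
k(v) = 2/(-12 + v) (k(v) = 2/(-8 + (v - 4)) = 2/(-8 + (-4 + v)) = 2/(-12 + v))
A = 4 (A = (4/(-1) + 6)² = (4*(-1) + 6)² = (-4 + 6)² = 2² = 4)
A*(k(6) - 29) = 4*(2/(-12 + 6) - 29) = 4*(2/(-6) - 29) = 4*(2*(-⅙) - 29) = 4*(-⅓ - 29) = 4*(-88/3) = -352/3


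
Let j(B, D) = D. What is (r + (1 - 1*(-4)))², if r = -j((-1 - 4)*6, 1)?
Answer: 16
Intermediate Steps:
r = -1 (r = -1*1 = -1)
(r + (1 - 1*(-4)))² = (-1 + (1 - 1*(-4)))² = (-1 + (1 + 4))² = (-1 + 5)² = 4² = 16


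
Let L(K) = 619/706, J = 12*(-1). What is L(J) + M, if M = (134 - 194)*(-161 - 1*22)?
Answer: 7752499/706 ≈ 10981.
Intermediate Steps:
J = -12
L(K) = 619/706 (L(K) = 619*(1/706) = 619/706)
M = 10980 (M = -60*(-161 - 22) = -60*(-183) = 10980)
L(J) + M = 619/706 + 10980 = 7752499/706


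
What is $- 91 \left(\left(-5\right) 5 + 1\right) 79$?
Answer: $172536$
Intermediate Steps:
$- 91 \left(\left(-5\right) 5 + 1\right) 79 = - 91 \left(-25 + 1\right) 79 = \left(-91\right) \left(-24\right) 79 = 2184 \cdot 79 = 172536$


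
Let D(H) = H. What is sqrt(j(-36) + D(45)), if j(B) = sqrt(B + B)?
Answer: sqrt(45 + 6*I*sqrt(2)) ≈ 6.7377 + 0.62969*I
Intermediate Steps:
j(B) = sqrt(2)*sqrt(B) (j(B) = sqrt(2*B) = sqrt(2)*sqrt(B))
sqrt(j(-36) + D(45)) = sqrt(sqrt(2)*sqrt(-36) + 45) = sqrt(sqrt(2)*(6*I) + 45) = sqrt(6*I*sqrt(2) + 45) = sqrt(45 + 6*I*sqrt(2))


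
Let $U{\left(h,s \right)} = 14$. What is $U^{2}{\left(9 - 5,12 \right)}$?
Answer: $196$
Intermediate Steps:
$U^{2}{\left(9 - 5,12 \right)} = 14^{2} = 196$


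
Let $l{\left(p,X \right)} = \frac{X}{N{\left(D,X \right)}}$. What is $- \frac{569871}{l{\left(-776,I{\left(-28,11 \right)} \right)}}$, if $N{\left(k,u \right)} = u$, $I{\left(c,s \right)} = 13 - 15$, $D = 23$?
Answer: $-569871$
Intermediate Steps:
$I{\left(c,s \right)} = -2$
$l{\left(p,X \right)} = 1$ ($l{\left(p,X \right)} = \frac{X}{X} = 1$)
$- \frac{569871}{l{\left(-776,I{\left(-28,11 \right)} \right)}} = - \frac{569871}{1} = \left(-569871\right) 1 = -569871$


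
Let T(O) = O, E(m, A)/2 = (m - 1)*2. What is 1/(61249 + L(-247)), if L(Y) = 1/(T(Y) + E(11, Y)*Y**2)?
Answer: 2440113/149454481138 ≈ 1.6327e-5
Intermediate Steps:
E(m, A) = -4 + 4*m (E(m, A) = 2*((m - 1)*2) = 2*((-1 + m)*2) = 2*(-2 + 2*m) = -4 + 4*m)
L(Y) = 1/(Y + 40*Y**2) (L(Y) = 1/(Y + (-4 + 4*11)*Y**2) = 1/(Y + (-4 + 44)*Y**2) = 1/(Y + 40*Y**2))
1/(61249 + L(-247)) = 1/(61249 + 1/((-247)*(1 + 40*(-247)))) = 1/(61249 - 1/(247*(1 - 9880))) = 1/(61249 - 1/247/(-9879)) = 1/(61249 - 1/247*(-1/9879)) = 1/(61249 + 1/2440113) = 1/(149454481138/2440113) = 2440113/149454481138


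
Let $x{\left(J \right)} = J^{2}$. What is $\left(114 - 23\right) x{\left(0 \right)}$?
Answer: $0$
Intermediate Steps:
$\left(114 - 23\right) x{\left(0 \right)} = \left(114 - 23\right) 0^{2} = 91 \cdot 0 = 0$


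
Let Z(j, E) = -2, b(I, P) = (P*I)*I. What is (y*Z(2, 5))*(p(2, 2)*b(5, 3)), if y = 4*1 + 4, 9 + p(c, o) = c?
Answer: 8400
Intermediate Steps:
b(I, P) = P*I² (b(I, P) = (I*P)*I = P*I²)
p(c, o) = -9 + c
y = 8 (y = 4 + 4 = 8)
(y*Z(2, 5))*(p(2, 2)*b(5, 3)) = (8*(-2))*((-9 + 2)*(3*5²)) = -(-112)*3*25 = -(-112)*75 = -16*(-525) = 8400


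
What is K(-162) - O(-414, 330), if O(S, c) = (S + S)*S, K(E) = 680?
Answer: -342112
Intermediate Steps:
O(S, c) = 2*S² (O(S, c) = (2*S)*S = 2*S²)
K(-162) - O(-414, 330) = 680 - 2*(-414)² = 680 - 2*171396 = 680 - 1*342792 = 680 - 342792 = -342112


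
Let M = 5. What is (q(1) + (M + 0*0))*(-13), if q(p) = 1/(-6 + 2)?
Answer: -247/4 ≈ -61.750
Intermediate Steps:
q(p) = -¼ (q(p) = 1/(-4) = -¼)
(q(1) + (M + 0*0))*(-13) = (-¼ + (5 + 0*0))*(-13) = (-¼ + (5 + 0))*(-13) = (-¼ + 5)*(-13) = (19/4)*(-13) = -247/4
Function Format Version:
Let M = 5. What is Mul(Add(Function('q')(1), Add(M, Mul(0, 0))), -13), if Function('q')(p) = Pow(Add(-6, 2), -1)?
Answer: Rational(-247, 4) ≈ -61.750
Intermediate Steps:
Function('q')(p) = Rational(-1, 4) (Function('q')(p) = Pow(-4, -1) = Rational(-1, 4))
Mul(Add(Function('q')(1), Add(M, Mul(0, 0))), -13) = Mul(Add(Rational(-1, 4), Add(5, Mul(0, 0))), -13) = Mul(Add(Rational(-1, 4), Add(5, 0)), -13) = Mul(Add(Rational(-1, 4), 5), -13) = Mul(Rational(19, 4), -13) = Rational(-247, 4)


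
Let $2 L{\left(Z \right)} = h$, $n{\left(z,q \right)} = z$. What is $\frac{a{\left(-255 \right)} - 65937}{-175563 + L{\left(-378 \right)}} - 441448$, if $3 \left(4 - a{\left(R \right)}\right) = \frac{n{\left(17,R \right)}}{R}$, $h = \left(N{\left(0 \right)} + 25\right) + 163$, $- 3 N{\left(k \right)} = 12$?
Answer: $- \frac{3485756523376}{7896195} \approx -4.4145 \cdot 10^{5}$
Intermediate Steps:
$N{\left(k \right)} = -4$ ($N{\left(k \right)} = \left(- \frac{1}{3}\right) 12 = -4$)
$h = 184$ ($h = \left(-4 + 25\right) + 163 = 21 + 163 = 184$)
$L{\left(Z \right)} = 92$ ($L{\left(Z \right)} = \frac{1}{2} \cdot 184 = 92$)
$a{\left(R \right)} = 4 - \frac{17}{3 R}$ ($a{\left(R \right)} = 4 - \frac{17 \frac{1}{R}}{3} = 4 - \frac{17}{3 R}$)
$\frac{a{\left(-255 \right)} - 65937}{-175563 + L{\left(-378 \right)}} - 441448 = \frac{\left(4 - \frac{17}{3 \left(-255\right)}\right) - 65937}{-175563 + 92} - 441448 = \frac{\left(4 - - \frac{1}{45}\right) - 65937}{-175471} - 441448 = \left(\left(4 + \frac{1}{45}\right) - 65937\right) \left(- \frac{1}{175471}\right) - 441448 = \left(\frac{181}{45} - 65937\right) \left(- \frac{1}{175471}\right) - 441448 = \left(- \frac{2966984}{45}\right) \left(- \frac{1}{175471}\right) - 441448 = \frac{2966984}{7896195} - 441448 = - \frac{3485756523376}{7896195}$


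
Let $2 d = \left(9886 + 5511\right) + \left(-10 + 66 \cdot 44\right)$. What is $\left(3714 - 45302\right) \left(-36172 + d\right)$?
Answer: $1123978082$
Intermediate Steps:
$d = \frac{18291}{2}$ ($d = \frac{\left(9886 + 5511\right) + \left(-10 + 66 \cdot 44\right)}{2} = \frac{15397 + \left(-10 + 2904\right)}{2} = \frac{15397 + 2894}{2} = \frac{1}{2} \cdot 18291 = \frac{18291}{2} \approx 9145.5$)
$\left(3714 - 45302\right) \left(-36172 + d\right) = \left(3714 - 45302\right) \left(-36172 + \frac{18291}{2}\right) = \left(-41588\right) \left(- \frac{54053}{2}\right) = 1123978082$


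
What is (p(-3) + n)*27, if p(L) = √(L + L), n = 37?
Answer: 999 + 27*I*√6 ≈ 999.0 + 66.136*I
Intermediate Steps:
p(L) = √2*√L (p(L) = √(2*L) = √2*√L)
(p(-3) + n)*27 = (√2*√(-3) + 37)*27 = (√2*(I*√3) + 37)*27 = (I*√6 + 37)*27 = (37 + I*√6)*27 = 999 + 27*I*√6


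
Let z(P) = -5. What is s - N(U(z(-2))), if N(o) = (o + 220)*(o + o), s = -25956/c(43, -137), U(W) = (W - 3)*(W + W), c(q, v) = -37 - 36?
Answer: -3478044/73 ≈ -47644.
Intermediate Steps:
c(q, v) = -73
U(W) = 2*W*(-3 + W) (U(W) = (-3 + W)*(2*W) = 2*W*(-3 + W))
s = 25956/73 (s = -25956/(-73) = -25956*(-1/73) = 25956/73 ≈ 355.56)
N(o) = 2*o*(220 + o) (N(o) = (220 + o)*(2*o) = 2*o*(220 + o))
s - N(U(z(-2))) = 25956/73 - 2*2*(-5)*(-3 - 5)*(220 + 2*(-5)*(-3 - 5)) = 25956/73 - 2*2*(-5)*(-8)*(220 + 2*(-5)*(-8)) = 25956/73 - 2*80*(220 + 80) = 25956/73 - 2*80*300 = 25956/73 - 1*48000 = 25956/73 - 48000 = -3478044/73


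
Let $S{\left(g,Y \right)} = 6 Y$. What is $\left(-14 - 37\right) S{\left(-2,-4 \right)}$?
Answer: $1224$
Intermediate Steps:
$\left(-14 - 37\right) S{\left(-2,-4 \right)} = \left(-14 - 37\right) 6 \left(-4\right) = \left(-51\right) \left(-24\right) = 1224$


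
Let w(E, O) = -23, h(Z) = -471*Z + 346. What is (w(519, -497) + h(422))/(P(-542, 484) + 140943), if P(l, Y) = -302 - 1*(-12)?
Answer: -198439/140653 ≈ -1.4108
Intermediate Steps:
h(Z) = 346 - 471*Z
P(l, Y) = -290 (P(l, Y) = -302 + 12 = -290)
(w(519, -497) + h(422))/(P(-542, 484) + 140943) = (-23 + (346 - 471*422))/(-290 + 140943) = (-23 + (346 - 198762))/140653 = (-23 - 198416)*(1/140653) = -198439*1/140653 = -198439/140653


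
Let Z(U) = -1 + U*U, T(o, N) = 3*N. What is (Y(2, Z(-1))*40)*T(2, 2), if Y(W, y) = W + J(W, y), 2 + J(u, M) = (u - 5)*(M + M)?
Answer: 0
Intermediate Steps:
Z(U) = -1 + U²
J(u, M) = -2 + 2*M*(-5 + u) (J(u, M) = -2 + (u - 5)*(M + M) = -2 + (-5 + u)*(2*M) = -2 + 2*M*(-5 + u))
Y(W, y) = -2 + W - 10*y + 2*W*y (Y(W, y) = W + (-2 - 10*y + 2*y*W) = W + (-2 - 10*y + 2*W*y) = -2 + W - 10*y + 2*W*y)
(Y(2, Z(-1))*40)*T(2, 2) = ((-2 + 2 - 10*(-1 + (-1)²) + 2*2*(-1 + (-1)²))*40)*(3*2) = ((-2 + 2 - 10*(-1 + 1) + 2*2*(-1 + 1))*40)*6 = ((-2 + 2 - 10*0 + 2*2*0)*40)*6 = ((-2 + 2 + 0 + 0)*40)*6 = (0*40)*6 = 0*6 = 0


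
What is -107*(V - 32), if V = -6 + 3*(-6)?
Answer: 5992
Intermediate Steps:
V = -24 (V = -6 - 18 = -24)
-107*(V - 32) = -107*(-24 - 32) = -107*(-56) = 5992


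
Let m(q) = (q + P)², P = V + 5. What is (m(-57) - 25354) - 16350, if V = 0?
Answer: -39000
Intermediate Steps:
P = 5 (P = 0 + 5 = 5)
m(q) = (5 + q)² (m(q) = (q + 5)² = (5 + q)²)
(m(-57) - 25354) - 16350 = ((5 - 57)² - 25354) - 16350 = ((-52)² - 25354) - 16350 = (2704 - 25354) - 16350 = -22650 - 16350 = -39000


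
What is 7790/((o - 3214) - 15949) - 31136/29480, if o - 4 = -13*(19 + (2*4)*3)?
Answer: -52724303/36330415 ≈ -1.4512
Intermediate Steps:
o = -555 (o = 4 - 13*(19 + (2*4)*3) = 4 - 13*(19 + 8*3) = 4 - 13*(19 + 24) = 4 - 13*43 = 4 - 559 = -555)
7790/((o - 3214) - 15949) - 31136/29480 = 7790/((-555 - 3214) - 15949) - 31136/29480 = 7790/(-3769 - 15949) - 31136*1/29480 = 7790/(-19718) - 3892/3685 = 7790*(-1/19718) - 3892/3685 = -3895/9859 - 3892/3685 = -52724303/36330415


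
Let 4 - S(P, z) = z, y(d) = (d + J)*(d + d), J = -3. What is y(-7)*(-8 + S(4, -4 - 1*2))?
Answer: 280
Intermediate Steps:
y(d) = 2*d*(-3 + d) (y(d) = (d - 3)*(d + d) = (-3 + d)*(2*d) = 2*d*(-3 + d))
S(P, z) = 4 - z
y(-7)*(-8 + S(4, -4 - 1*2)) = (2*(-7)*(-3 - 7))*(-8 + (4 - (-4 - 1*2))) = (2*(-7)*(-10))*(-8 + (4 - (-4 - 2))) = 140*(-8 + (4 - 1*(-6))) = 140*(-8 + (4 + 6)) = 140*(-8 + 10) = 140*2 = 280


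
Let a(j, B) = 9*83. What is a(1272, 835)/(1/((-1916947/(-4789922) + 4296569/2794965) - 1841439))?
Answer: -6138482784093977510253/4462554780910 ≈ -1.3756e+9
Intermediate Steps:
a(j, B) = 747
a(1272, 835)/(1/((-1916947/(-4789922) + 4296569/2794965) - 1841439)) = 747/(1/((-1916947/(-4789922) + 4296569/2794965) - 1841439)) = 747/(1/((-1916947*(-1/4789922) + 4296569*(1/2794965)) - 1841439)) = 747/(1/((1916947/4789922 + 4296569/2794965) - 1841439)) = 747/(1/(25938030149473/13387664342730 - 1841439)) = 747/(1/(-24652541301582238997/13387664342730)) = 747/(-13387664342730/24652541301582238997) = 747*(-24652541301582238997/13387664342730) = -6138482784093977510253/4462554780910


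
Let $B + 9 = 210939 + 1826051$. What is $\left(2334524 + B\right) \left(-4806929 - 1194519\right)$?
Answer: $-26235359939240$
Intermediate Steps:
$B = 2036981$ ($B = -9 + \left(210939 + 1826051\right) = -9 + 2036990 = 2036981$)
$\left(2334524 + B\right) \left(-4806929 - 1194519\right) = \left(2334524 + 2036981\right) \left(-4806929 - 1194519\right) = 4371505 \left(-6001448\right) = -26235359939240$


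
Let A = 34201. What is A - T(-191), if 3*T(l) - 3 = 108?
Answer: 34164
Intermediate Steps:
T(l) = 37 (T(l) = 1 + (⅓)*108 = 1 + 36 = 37)
A - T(-191) = 34201 - 1*37 = 34201 - 37 = 34164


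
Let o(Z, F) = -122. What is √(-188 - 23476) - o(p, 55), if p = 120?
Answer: 122 + 4*I*√1479 ≈ 122.0 + 153.83*I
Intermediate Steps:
√(-188 - 23476) - o(p, 55) = √(-188 - 23476) - 1*(-122) = √(-23664) + 122 = 4*I*√1479 + 122 = 122 + 4*I*√1479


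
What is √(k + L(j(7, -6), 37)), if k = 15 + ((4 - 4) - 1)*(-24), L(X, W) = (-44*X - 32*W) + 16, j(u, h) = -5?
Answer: 3*I*√101 ≈ 30.15*I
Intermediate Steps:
L(X, W) = 16 - 44*X - 32*W
k = 39 (k = 15 + (0 - 1)*(-24) = 15 - 1*(-24) = 15 + 24 = 39)
√(k + L(j(7, -6), 37)) = √(39 + (16 - 44*(-5) - 32*37)) = √(39 + (16 + 220 - 1184)) = √(39 - 948) = √(-909) = 3*I*√101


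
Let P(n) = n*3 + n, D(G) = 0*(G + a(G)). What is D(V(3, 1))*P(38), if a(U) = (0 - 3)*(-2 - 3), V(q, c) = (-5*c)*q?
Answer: 0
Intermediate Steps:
V(q, c) = -5*c*q
a(U) = 15 (a(U) = -3*(-5) = 15)
D(G) = 0 (D(G) = 0*(G + 15) = 0*(15 + G) = 0)
P(n) = 4*n (P(n) = 3*n + n = 4*n)
D(V(3, 1))*P(38) = 0*(4*38) = 0*152 = 0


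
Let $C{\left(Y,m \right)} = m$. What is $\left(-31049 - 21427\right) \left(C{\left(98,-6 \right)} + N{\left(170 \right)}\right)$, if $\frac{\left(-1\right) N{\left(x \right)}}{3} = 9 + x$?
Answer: $28494468$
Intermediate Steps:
$N{\left(x \right)} = -27 - 3 x$ ($N{\left(x \right)} = - 3 \left(9 + x\right) = -27 - 3 x$)
$\left(-31049 - 21427\right) \left(C{\left(98,-6 \right)} + N{\left(170 \right)}\right) = \left(-31049 - 21427\right) \left(-6 - 537\right) = - 52476 \left(-6 - 537\right) = \left(-52476\right) \left(-543\right) = 28494468$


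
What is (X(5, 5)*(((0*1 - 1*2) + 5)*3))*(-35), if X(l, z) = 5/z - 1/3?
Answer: -210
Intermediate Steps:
X(l, z) = -⅓ + 5/z (X(l, z) = 5/z - 1*⅓ = 5/z - ⅓ = -⅓ + 5/z)
(X(5, 5)*(((0*1 - 1*2) + 5)*3))*(-35) = (((⅓)*(15 - 1*5)/5)*(((0*1 - 1*2) + 5)*3))*(-35) = (((⅓)*(⅕)*(15 - 5))*(((0 - 2) + 5)*3))*(-35) = (((⅓)*(⅕)*10)*((-2 + 5)*3))*(-35) = (2*(3*3)/3)*(-35) = ((⅔)*9)*(-35) = 6*(-35) = -210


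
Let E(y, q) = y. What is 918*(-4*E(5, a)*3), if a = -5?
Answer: -55080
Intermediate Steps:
918*(-4*E(5, a)*3) = 918*(-4*5*3) = 918*(-20*3) = 918*(-60) = -55080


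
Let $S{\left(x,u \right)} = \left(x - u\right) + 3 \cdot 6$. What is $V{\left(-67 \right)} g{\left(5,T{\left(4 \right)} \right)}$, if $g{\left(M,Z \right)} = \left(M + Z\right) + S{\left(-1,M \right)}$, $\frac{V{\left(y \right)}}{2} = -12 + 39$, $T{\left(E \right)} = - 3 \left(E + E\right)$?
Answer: $-378$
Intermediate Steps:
$S{\left(x,u \right)} = 18 + x - u$ ($S{\left(x,u \right)} = \left(x - u\right) + 18 = 18 + x - u$)
$T{\left(E \right)} = - 6 E$ ($T{\left(E \right)} = - 3 \cdot 2 E = - 6 E$)
$V{\left(y \right)} = 54$ ($V{\left(y \right)} = 2 \left(-12 + 39\right) = 2 \cdot 27 = 54$)
$g{\left(M,Z \right)} = 17 + Z$ ($g{\left(M,Z \right)} = \left(M + Z\right) - \left(-17 + M\right) = 17 + Z$)
$V{\left(-67 \right)} g{\left(5,T{\left(4 \right)} \right)} = 54 \left(17 - 24\right) = 54 \left(-7\right) = -378$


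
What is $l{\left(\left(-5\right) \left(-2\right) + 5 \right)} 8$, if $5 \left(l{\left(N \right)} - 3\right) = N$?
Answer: $48$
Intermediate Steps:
$l{\left(N \right)} = 3 + \frac{N}{5}$
$l{\left(\left(-5\right) \left(-2\right) + 5 \right)} 8 = \left(3 + \frac{\left(-5\right) \left(-2\right) + 5}{5}\right) 8 = \left(3 + \frac{10 + 5}{5}\right) 8 = \left(3 + \frac{1}{5} \cdot 15\right) 8 = \left(3 + 3\right) 8 = 6 \cdot 8 = 48$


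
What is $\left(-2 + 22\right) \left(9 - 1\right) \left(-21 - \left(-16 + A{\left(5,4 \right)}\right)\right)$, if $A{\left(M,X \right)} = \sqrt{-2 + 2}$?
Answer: $-800$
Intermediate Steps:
$A{\left(M,X \right)} = 0$ ($A{\left(M,X \right)} = \sqrt{0} = 0$)
$\left(-2 + 22\right) \left(9 - 1\right) \left(-21 - \left(-16 + A{\left(5,4 \right)}\right)\right) = \left(-2 + 22\right) \left(9 - 1\right) \left(-21 + \left(16 - 0\right)\right) = 20 \cdot 8 \left(-21 + \left(16 + 0\right)\right) = 160 \left(-21 + 16\right) = 160 \left(-5\right) = -800$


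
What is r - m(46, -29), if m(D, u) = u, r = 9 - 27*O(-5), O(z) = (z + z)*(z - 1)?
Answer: -1582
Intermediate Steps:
O(z) = 2*z*(-1 + z) (O(z) = (2*z)*(-1 + z) = 2*z*(-1 + z))
r = -1611 (r = 9 - 54*(-5)*(-1 - 5) = 9 - 54*(-5)*(-6) = 9 - 27*60 = 9 - 1620 = -1611)
r - m(46, -29) = -1611 - 1*(-29) = -1611 + 29 = -1582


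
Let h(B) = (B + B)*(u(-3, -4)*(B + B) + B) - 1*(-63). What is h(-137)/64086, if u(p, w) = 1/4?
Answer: 9395/10681 ≈ 0.87960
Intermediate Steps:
u(p, w) = 1/4
h(B) = 63 + 3*B**2 (h(B) = (B + B)*((B + B)/4 + B) - 1*(-63) = (2*B)*((2*B)/4 + B) + 63 = (2*B)*(B/2 + B) + 63 = (2*B)*(3*B/2) + 63 = 3*B**2 + 63 = 63 + 3*B**2)
h(-137)/64086 = (63 + 3*(-137)**2)/64086 = (63 + 3*18769)*(1/64086) = (63 + 56307)*(1/64086) = 56370*(1/64086) = 9395/10681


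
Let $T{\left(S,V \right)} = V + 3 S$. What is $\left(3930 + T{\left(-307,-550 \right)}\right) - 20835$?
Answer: $-18376$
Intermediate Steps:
$\left(3930 + T{\left(-307,-550 \right)}\right) - 20835 = \left(3930 + \left(-550 + 3 \left(-307\right)\right)\right) - 20835 = \left(3930 - 1471\right) - 20835 = 2459 - 20835 = -18376$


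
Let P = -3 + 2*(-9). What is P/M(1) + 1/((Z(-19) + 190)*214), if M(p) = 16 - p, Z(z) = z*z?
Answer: -825393/589570 ≈ -1.4000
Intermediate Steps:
Z(z) = z**2
P = -21 (P = -3 - 18 = -21)
P/M(1) + 1/((Z(-19) + 190)*214) = -21/(16 - 1*1) + 1/(((-19)**2 + 190)*214) = -21/(16 - 1) + (1/214)/(361 + 190) = -21/15 + (1/214)/551 = -21*1/15 + (1/551)*(1/214) = -7/5 + 1/117914 = -825393/589570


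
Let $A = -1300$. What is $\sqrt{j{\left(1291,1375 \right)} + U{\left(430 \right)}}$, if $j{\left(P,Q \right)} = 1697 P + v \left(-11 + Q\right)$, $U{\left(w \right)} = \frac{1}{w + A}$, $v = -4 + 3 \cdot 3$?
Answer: $\frac{\sqrt{1663399013430}}{870} \approx 1482.4$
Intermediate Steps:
$v = 5$ ($v = -4 + 9 = 5$)
$U{\left(w \right)} = \frac{1}{-1300 + w}$ ($U{\left(w \right)} = \frac{1}{w - 1300} = \frac{1}{-1300 + w}$)
$j{\left(P,Q \right)} = -55 + 5 Q + 1697 P$ ($j{\left(P,Q \right)} = 1697 P + 5 \left(-11 + Q\right) = 1697 P + \left(-55 + 5 Q\right) = -55 + 5 Q + 1697 P$)
$\sqrt{j{\left(1291,1375 \right)} + U{\left(430 \right)}} = \sqrt{\left(-55 + 5 \cdot 1375 + 1697 \cdot 1291\right) + \frac{1}{-1300 + 430}} = \sqrt{\left(-55 + 6875 + 2190827\right) + \frac{1}{-870}} = \sqrt{2197647 - \frac{1}{870}} = \sqrt{\frac{1911952889}{870}} = \frac{\sqrt{1663399013430}}{870}$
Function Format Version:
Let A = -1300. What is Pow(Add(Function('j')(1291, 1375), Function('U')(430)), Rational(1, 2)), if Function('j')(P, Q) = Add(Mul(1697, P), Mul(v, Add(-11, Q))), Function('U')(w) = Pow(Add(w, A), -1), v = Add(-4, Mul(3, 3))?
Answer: Mul(Rational(1, 870), Pow(1663399013430, Rational(1, 2))) ≈ 1482.4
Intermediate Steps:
v = 5 (v = Add(-4, 9) = 5)
Function('U')(w) = Pow(Add(-1300, w), -1) (Function('U')(w) = Pow(Add(w, -1300), -1) = Pow(Add(-1300, w), -1))
Function('j')(P, Q) = Add(-55, Mul(5, Q), Mul(1697, P)) (Function('j')(P, Q) = Add(Mul(1697, P), Mul(5, Add(-11, Q))) = Add(Mul(1697, P), Add(-55, Mul(5, Q))) = Add(-55, Mul(5, Q), Mul(1697, P)))
Pow(Add(Function('j')(1291, 1375), Function('U')(430)), Rational(1, 2)) = Pow(Add(Add(-55, Mul(5, 1375), Mul(1697, 1291)), Pow(Add(-1300, 430), -1)), Rational(1, 2)) = Pow(Add(Add(-55, 6875, 2190827), Pow(-870, -1)), Rational(1, 2)) = Pow(Add(2197647, Rational(-1, 870)), Rational(1, 2)) = Pow(Rational(1911952889, 870), Rational(1, 2)) = Mul(Rational(1, 870), Pow(1663399013430, Rational(1, 2)))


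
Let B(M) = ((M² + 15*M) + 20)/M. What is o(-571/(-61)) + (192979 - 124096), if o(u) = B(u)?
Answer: 2400186699/34831 ≈ 68910.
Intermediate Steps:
B(M) = (20 + M² + 15*M)/M
o(u) = 15 + u + 20/u
o(-571/(-61)) + (192979 - 124096) = (15 - 571/(-61) + 20/((-571/(-61)))) + (192979 - 124096) = (15 - 571*(-1/61) + 20/((-571*(-1/61)))) + 68883 = (15 + 571/61 + 20/(571/61)) + 68883 = (15 + 571/61 + 20*(61/571)) + 68883 = (15 + 571/61 + 1220/571) + 68883 = 922926/34831 + 68883 = 2400186699/34831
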